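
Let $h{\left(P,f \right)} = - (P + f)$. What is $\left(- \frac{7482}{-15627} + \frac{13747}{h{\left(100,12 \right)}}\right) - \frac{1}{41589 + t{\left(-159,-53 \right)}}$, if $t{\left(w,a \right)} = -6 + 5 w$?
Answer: $- \frac{727339868467}{5949011376} \approx -122.26$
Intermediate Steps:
$h{\left(P,f \right)} = - P - f$
$\left(- \frac{7482}{-15627} + \frac{13747}{h{\left(100,12 \right)}}\right) - \frac{1}{41589 + t{\left(-159,-53 \right)}} = \left(- \frac{7482}{-15627} + \frac{13747}{\left(-1\right) 100 - 12}\right) - \frac{1}{41589 + \left(-6 + 5 \left(-159\right)\right)} = \left(\left(-7482\right) \left(- \frac{1}{15627}\right) + \frac{13747}{-100 - 12}\right) - \frac{1}{41589 - 801} = \left(\frac{2494}{5209} + \frac{13747}{-112}\right) - \frac{1}{41589 - 801} = \left(\frac{2494}{5209} + 13747 \left(- \frac{1}{112}\right)\right) - \frac{1}{40788} = \left(\frac{2494}{5209} - \frac{13747}{112}\right) - \frac{1}{40788} = - \frac{71328795}{583408} - \frac{1}{40788} = - \frac{727339868467}{5949011376}$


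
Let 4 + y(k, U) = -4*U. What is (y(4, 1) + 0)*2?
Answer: -16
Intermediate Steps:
y(k, U) = -4 - 4*U
(y(4, 1) + 0)*2 = ((-4 - 4*1) + 0)*2 = ((-4 - 4) + 0)*2 = (-8 + 0)*2 = -8*2 = -16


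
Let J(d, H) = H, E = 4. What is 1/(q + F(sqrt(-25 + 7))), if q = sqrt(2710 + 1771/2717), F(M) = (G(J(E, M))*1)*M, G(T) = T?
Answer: 1482/196501 + sqrt(165374157)/589503 ≈ 0.029357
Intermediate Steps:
F(M) = M**2 (F(M) = (M*1)*M = M*M = M**2)
q = sqrt(165374157)/247 (q = sqrt(2710 + 1771*(1/2717)) = sqrt(2710 + 161/247) = sqrt(669531/247) = sqrt(165374157)/247 ≈ 52.064)
1/(q + F(sqrt(-25 + 7))) = 1/(sqrt(165374157)/247 + (sqrt(-25 + 7))**2) = 1/(sqrt(165374157)/247 + (sqrt(-18))**2) = 1/(sqrt(165374157)/247 + (3*I*sqrt(2))**2) = 1/(sqrt(165374157)/247 - 18) = 1/(-18 + sqrt(165374157)/247)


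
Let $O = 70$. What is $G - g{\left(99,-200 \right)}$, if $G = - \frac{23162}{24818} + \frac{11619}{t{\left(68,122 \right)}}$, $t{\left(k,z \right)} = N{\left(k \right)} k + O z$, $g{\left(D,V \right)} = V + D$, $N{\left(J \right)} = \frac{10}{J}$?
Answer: $\frac{1195661619}{11788550} \approx 101.43$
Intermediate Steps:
$g{\left(D,V \right)} = D + V$
$t{\left(k,z \right)} = 10 + 70 z$ ($t{\left(k,z \right)} = \frac{10}{k} k + 70 z = 10 + 70 z$)
$G = \frac{5018069}{11788550}$ ($G = - \frac{23162}{24818} + \frac{11619}{10 + 70 \cdot 122} = \left(-23162\right) \frac{1}{24818} + \frac{11619}{10 + 8540} = - \frac{11581}{12409} + \frac{11619}{8550} = - \frac{11581}{12409} + 11619 \cdot \frac{1}{8550} = - \frac{11581}{12409} + \frac{1291}{950} = \frac{5018069}{11788550} \approx 0.42567$)
$G - g{\left(99,-200 \right)} = \frac{5018069}{11788550} - \left(99 - 200\right) = \frac{5018069}{11788550} - -101 = \frac{5018069}{11788550} + 101 = \frac{1195661619}{11788550}$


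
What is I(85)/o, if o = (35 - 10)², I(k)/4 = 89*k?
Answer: 6052/125 ≈ 48.416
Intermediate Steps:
I(k) = 356*k (I(k) = 4*(89*k) = 356*k)
o = 625 (o = 25² = 625)
I(85)/o = (356*85)/625 = 30260*(1/625) = 6052/125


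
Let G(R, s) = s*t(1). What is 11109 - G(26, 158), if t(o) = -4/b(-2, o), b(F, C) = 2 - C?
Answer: 11741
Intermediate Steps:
t(o) = -4/(2 - o)
G(R, s) = -4*s (G(R, s) = s*(4/(-2 + 1)) = s*(4/(-1)) = s*(4*(-1)) = s*(-4) = -4*s)
11109 - G(26, 158) = 11109 - (-4)*158 = 11109 - 1*(-632) = 11109 + 632 = 11741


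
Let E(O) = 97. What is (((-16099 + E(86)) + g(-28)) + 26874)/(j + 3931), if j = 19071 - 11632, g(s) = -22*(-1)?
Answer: 5447/5685 ≈ 0.95814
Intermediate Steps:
g(s) = 22
j = 7439
(((-16099 + E(86)) + g(-28)) + 26874)/(j + 3931) = (((-16099 + 97) + 22) + 26874)/(7439 + 3931) = ((-16002 + 22) + 26874)/11370 = (-15980 + 26874)*(1/11370) = 10894*(1/11370) = 5447/5685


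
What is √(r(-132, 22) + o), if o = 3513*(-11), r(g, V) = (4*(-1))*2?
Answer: I*√38651 ≈ 196.6*I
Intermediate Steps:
r(g, V) = -8 (r(g, V) = -4*2 = -8)
o = -38643
√(r(-132, 22) + o) = √(-8 - 38643) = √(-38651) = I*√38651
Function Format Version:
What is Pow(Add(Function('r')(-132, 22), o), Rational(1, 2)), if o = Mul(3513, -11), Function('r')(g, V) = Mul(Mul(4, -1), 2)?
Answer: Mul(I, Pow(38651, Rational(1, 2))) ≈ Mul(196.60, I)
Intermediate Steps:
Function('r')(g, V) = -8 (Function('r')(g, V) = Mul(-4, 2) = -8)
o = -38643
Pow(Add(Function('r')(-132, 22), o), Rational(1, 2)) = Pow(Add(-8, -38643), Rational(1, 2)) = Pow(-38651, Rational(1, 2)) = Mul(I, Pow(38651, Rational(1, 2)))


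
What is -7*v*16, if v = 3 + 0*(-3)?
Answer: -336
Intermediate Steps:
v = 3 (v = 3 + 0 = 3)
-7*v*16 = -7*3*16 = -21*16 = -336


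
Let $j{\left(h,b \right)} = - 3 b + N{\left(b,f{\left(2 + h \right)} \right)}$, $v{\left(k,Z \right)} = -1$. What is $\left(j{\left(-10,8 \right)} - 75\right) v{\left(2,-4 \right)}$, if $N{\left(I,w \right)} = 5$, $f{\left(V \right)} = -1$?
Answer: $94$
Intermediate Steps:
$j{\left(h,b \right)} = 5 - 3 b$ ($j{\left(h,b \right)} = - 3 b + 5 = 5 - 3 b$)
$\left(j{\left(-10,8 \right)} - 75\right) v{\left(2,-4 \right)} = \left(\left(5 - 24\right) - 75\right) \left(-1\right) = \left(-19 - 75\right) \left(-1\right) = \left(-94\right) \left(-1\right) = 94$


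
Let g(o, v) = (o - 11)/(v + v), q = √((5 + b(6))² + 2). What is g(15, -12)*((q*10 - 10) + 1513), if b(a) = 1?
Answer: -501/2 - 5*√38/3 ≈ -260.77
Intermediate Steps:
q = √38 (q = √((5 + 1)² + 2) = √(6² + 2) = √(36 + 2) = √38 ≈ 6.1644)
g(o, v) = (-11 + o)/(2*v) (g(o, v) = (-11 + o)/((2*v)) = (-11 + o)*(1/(2*v)) = (-11 + o)/(2*v))
g(15, -12)*((q*10 - 10) + 1513) = ((½)*(-11 + 15)/(-12))*((√38*10 - 10) + 1513) = ((½)*(-1/12)*4)*((10*√38 - 10) + 1513) = -((-10 + 10*√38) + 1513)/6 = -(1503 + 10*√38)/6 = -501/2 - 5*√38/3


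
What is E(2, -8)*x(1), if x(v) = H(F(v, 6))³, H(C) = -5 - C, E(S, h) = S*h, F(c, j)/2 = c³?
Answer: 5488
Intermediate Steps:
F(c, j) = 2*c³
x(v) = (-5 - 2*v³)³
E(2, -8)*x(1) = (2*(-8))*(-(5 + 2*1³)³) = -(-16)*(5 + 2*1)³ = -(-16)*(5 + 2)³ = -(-16)*7³ = -(-16)*343 = -16*(-343) = 5488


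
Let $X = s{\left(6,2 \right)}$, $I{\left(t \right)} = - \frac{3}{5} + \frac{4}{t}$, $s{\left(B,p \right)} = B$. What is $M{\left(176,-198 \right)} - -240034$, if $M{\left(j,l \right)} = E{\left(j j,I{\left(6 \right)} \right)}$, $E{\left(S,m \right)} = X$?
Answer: $240040$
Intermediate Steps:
$I{\left(t \right)} = - \frac{3}{5} + \frac{4}{t}$ ($I{\left(t \right)} = \left(-3\right) \frac{1}{5} + \frac{4}{t} = - \frac{3}{5} + \frac{4}{t}$)
$X = 6$
$E{\left(S,m \right)} = 6$
$M{\left(j,l \right)} = 6$
$M{\left(176,-198 \right)} - -240034 = 6 - -240034 = 6 + 240034 = 240040$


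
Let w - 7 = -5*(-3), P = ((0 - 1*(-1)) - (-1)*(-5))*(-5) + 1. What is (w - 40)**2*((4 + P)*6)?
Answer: 48600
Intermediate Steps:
P = 21 (P = ((0 + 1) - 1*5)*(-5) + 1 = (1 - 5)*(-5) + 1 = -4*(-5) + 1 = 20 + 1 = 21)
w = 22 (w = 7 - 5*(-3) = 7 + 15 = 22)
(w - 40)**2*((4 + P)*6) = (22 - 40)**2*((4 + 21)*6) = (-18)**2*(25*6) = 324*150 = 48600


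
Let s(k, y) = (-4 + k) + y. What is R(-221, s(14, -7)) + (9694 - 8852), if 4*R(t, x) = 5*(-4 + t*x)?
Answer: 33/4 ≈ 8.2500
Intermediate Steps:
s(k, y) = -4 + k + y
R(t, x) = -5 + 5*t*x/4 (R(t, x) = (5*(-4 + t*x))/4 = (-20 + 5*t*x)/4 = -5 + 5*t*x/4)
R(-221, s(14, -7)) + (9694 - 8852) = (-5 + (5/4)*(-221)*(-4 + 14 - 7)) + (9694 - 8852) = (-5 + (5/4)*(-221)*3) + 842 = (-5 - 3315/4) + 842 = -3335/4 + 842 = 33/4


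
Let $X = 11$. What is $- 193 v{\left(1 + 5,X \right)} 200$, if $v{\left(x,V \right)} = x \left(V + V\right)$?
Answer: $-5095200$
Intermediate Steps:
$v{\left(x,V \right)} = 2 V x$ ($v{\left(x,V \right)} = x 2 V = 2 V x$)
$- 193 v{\left(1 + 5,X \right)} 200 = - 193 \cdot 2 \cdot 11 \left(1 + 5\right) 200 = - 193 \cdot 2 \cdot 11 \cdot 6 \cdot 200 = \left(-193\right) 132 \cdot 200 = \left(-25476\right) 200 = -5095200$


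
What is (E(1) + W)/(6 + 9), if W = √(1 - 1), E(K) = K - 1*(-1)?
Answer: 2/15 ≈ 0.13333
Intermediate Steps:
E(K) = 1 + K (E(K) = K + 1 = 1 + K)
W = 0 (W = √0 = 0)
(E(1) + W)/(6 + 9) = ((1 + 1) + 0)/(6 + 9) = (2 + 0)/15 = 2*(1/15) = 2/15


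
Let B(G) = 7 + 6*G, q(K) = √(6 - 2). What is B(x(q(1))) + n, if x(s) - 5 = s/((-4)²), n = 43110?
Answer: 172591/4 ≈ 43148.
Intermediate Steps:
q(K) = 2 (q(K) = √4 = 2)
x(s) = 5 + s/16 (x(s) = 5 + s/((-4)²) = 5 + s/16)
B(x(q(1))) + n = (7 + 6*(5 + (1/16)*2)) + 43110 = (7 + 6*(5 + ⅛)) + 43110 = (7 + 6*(41/8)) + 43110 = (7 + 123/4) + 43110 = 151/4 + 43110 = 172591/4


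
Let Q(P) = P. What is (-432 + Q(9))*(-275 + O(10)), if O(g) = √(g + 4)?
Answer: 116325 - 423*√14 ≈ 1.1474e+5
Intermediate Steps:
O(g) = √(4 + g)
(-432 + Q(9))*(-275 + O(10)) = (-432 + 9)*(-275 + √(4 + 10)) = -423*(-275 + √14) = 116325 - 423*√14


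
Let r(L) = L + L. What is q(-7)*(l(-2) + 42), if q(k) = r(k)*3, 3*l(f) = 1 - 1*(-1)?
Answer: -1792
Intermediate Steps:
r(L) = 2*L
l(f) = ⅔ (l(f) = (1 - 1*(-1))/3 = (1 + 1)/3 = (⅓)*2 = ⅔)
q(k) = 6*k (q(k) = (2*k)*3 = 6*k)
q(-7)*(l(-2) + 42) = (6*(-7))*(⅔ + 42) = -42*128/3 = -1792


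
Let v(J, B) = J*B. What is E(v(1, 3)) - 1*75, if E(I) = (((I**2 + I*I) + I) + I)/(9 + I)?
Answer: -73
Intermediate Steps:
v(J, B) = B*J
E(I) = (2*I + 2*I**2)/(9 + I) (E(I) = (((I**2 + I**2) + I) + I)/(9 + I) = ((2*I**2 + I) + I)/(9 + I) = ((I + 2*I**2) + I)/(9 + I) = (2*I + 2*I**2)/(9 + I))
E(v(1, 3)) - 1*75 = 2*(3*1)*(1 + 3*1)/(9 + 3*1) - 1*75 = 2*3*(1 + 3)/(9 + 3) - 75 = 2*3*4/12 - 75 = 2*3*(1/12)*4 - 75 = 2 - 75 = -73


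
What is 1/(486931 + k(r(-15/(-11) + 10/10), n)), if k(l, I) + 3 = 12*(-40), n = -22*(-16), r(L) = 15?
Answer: 1/486448 ≈ 2.0557e-6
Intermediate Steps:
n = 352
k(l, I) = -483 (k(l, I) = -3 + 12*(-40) = -3 - 480 = -483)
1/(486931 + k(r(-15/(-11) + 10/10), n)) = 1/(486931 - 483) = 1/486448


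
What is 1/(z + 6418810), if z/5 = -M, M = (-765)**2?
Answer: 1/3492685 ≈ 2.8631e-7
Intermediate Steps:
M = 585225
z = -2926125 (z = 5*(-1*585225) = 5*(-585225) = -2926125)
1/(z + 6418810) = 1/(-2926125 + 6418810) = 1/3492685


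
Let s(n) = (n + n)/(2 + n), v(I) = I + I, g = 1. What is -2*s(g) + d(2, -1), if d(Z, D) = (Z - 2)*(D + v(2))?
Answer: -4/3 ≈ -1.3333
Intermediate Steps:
v(I) = 2*I
s(n) = 2*n/(2 + n) (s(n) = (2*n)/(2 + n) = 2*n/(2 + n))
d(Z, D) = (-2 + Z)*(4 + D) (d(Z, D) = (Z - 2)*(D + 2*2) = (-2 + Z)*(D + 4) = (-2 + Z)*(4 + D))
-2*s(g) + d(2, -1) = -4/(2 + 1) + (-8 - 2*(-1) + 4*2 - 1*2) = -4/3 + (-8 + 2 + 8 - 2) = -4/3 + 0 = -4/3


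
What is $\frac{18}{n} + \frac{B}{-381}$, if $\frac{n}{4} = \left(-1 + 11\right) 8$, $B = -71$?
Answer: $\frac{14789}{60960} \approx 0.2426$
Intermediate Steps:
$n = 320$ ($n = 4 \left(-1 + 11\right) 8 = 4 \cdot 10 \cdot 8 = 4 \cdot 80 = 320$)
$\frac{18}{n} + \frac{B}{-381} = \frac{18}{320} - \frac{71}{-381} = 18 \cdot \frac{1}{320} - - \frac{71}{381} = \frac{9}{160} + \frac{71}{381} = \frac{14789}{60960}$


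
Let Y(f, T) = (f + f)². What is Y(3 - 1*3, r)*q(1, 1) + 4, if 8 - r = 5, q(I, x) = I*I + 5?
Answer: 4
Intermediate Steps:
q(I, x) = 5 + I² (q(I, x) = I² + 5 = 5 + I²)
r = 3 (r = 8 - 1*5 = 8 - 5 = 3)
Y(f, T) = 4*f² (Y(f, T) = (2*f)² = 4*f²)
Y(3 - 1*3, r)*q(1, 1) + 4 = (4*(3 - 1*3)²)*(5 + 1²) + 4 = (4*(3 - 3)²)*(5 + 1) + 4 = (4*0²)*6 + 4 = (4*0)*6 + 4 = 0*6 + 4 = 0 + 4 = 4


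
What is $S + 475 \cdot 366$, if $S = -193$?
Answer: $173657$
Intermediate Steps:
$S + 475 \cdot 366 = -193 + 475 \cdot 366 = -193 + 173850 = 173657$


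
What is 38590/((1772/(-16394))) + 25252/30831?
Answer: -4876254149929/13658133 ≈ -3.5702e+5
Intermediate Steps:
38590/((1772/(-16394))) + 25252/30831 = 38590/((1772*(-1/16394))) + 25252*(1/30831) = 38590/(-886/8197) + 25252/30831 = 38590*(-8197/886) + 25252/30831 = -158161115/443 + 25252/30831 = -4876254149929/13658133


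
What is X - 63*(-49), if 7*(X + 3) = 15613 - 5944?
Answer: 31257/7 ≈ 4465.3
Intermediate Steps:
X = 9648/7 (X = -3 + (15613 - 5944)/7 = -3 + (⅐)*9669 = -3 + 9669/7 = 9648/7 ≈ 1378.3)
X - 63*(-49) = 9648/7 - 63*(-49) = 9648/7 - 1*(-3087) = 9648/7 + 3087 = 31257/7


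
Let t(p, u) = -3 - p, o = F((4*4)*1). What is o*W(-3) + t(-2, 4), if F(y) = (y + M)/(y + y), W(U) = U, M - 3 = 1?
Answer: -23/8 ≈ -2.8750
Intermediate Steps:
M = 4 (M = 3 + 1 = 4)
F(y) = (4 + y)/(2*y) (F(y) = (y + 4)/(y + y) = (4 + y)/((2*y)) = (4 + y)*(1/(2*y)) = (4 + y)/(2*y))
o = 5/8 (o = (4 + (4*4)*1)/(2*(((4*4)*1))) = (4 + 16*1)/(2*((16*1))) = (1/2)*(4 + 16)/16 = (1/2)*(1/16)*20 = 5/8 ≈ 0.62500)
o*W(-3) + t(-2, 4) = (5/8)*(-3) + (-3 - 1*(-2)) = -15/8 + (-3 + 2) = -15/8 - 1 = -23/8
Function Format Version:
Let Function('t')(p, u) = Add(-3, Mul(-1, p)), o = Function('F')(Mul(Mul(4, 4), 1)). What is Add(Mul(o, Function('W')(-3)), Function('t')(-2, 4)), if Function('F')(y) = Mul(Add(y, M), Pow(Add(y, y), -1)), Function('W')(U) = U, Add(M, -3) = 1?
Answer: Rational(-23, 8) ≈ -2.8750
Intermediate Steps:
M = 4 (M = Add(3, 1) = 4)
Function('F')(y) = Mul(Rational(1, 2), Pow(y, -1), Add(4, y)) (Function('F')(y) = Mul(Add(y, 4), Pow(Add(y, y), -1)) = Mul(Add(4, y), Pow(Mul(2, y), -1)) = Mul(Add(4, y), Mul(Rational(1, 2), Pow(y, -1))) = Mul(Rational(1, 2), Pow(y, -1), Add(4, y)))
o = Rational(5, 8) (o = Mul(Rational(1, 2), Pow(Mul(Mul(4, 4), 1), -1), Add(4, Mul(Mul(4, 4), 1))) = Mul(Rational(1, 2), Pow(Mul(16, 1), -1), Add(4, Mul(16, 1))) = Mul(Rational(1, 2), Pow(16, -1), Add(4, 16)) = Mul(Rational(1, 2), Rational(1, 16), 20) = Rational(5, 8) ≈ 0.62500)
Add(Mul(o, Function('W')(-3)), Function('t')(-2, 4)) = Add(Mul(Rational(5, 8), -3), Add(-3, Mul(-1, -2))) = Add(Rational(-15, 8), Add(-3, 2)) = Add(Rational(-15, 8), -1) = Rational(-23, 8)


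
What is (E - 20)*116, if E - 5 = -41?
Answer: -6496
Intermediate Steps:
E = -36 (E = 5 - 41 = -36)
(E - 20)*116 = (-36 - 20)*116 = -56*116 = -6496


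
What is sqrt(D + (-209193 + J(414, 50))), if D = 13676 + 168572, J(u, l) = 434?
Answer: I*sqrt(26511) ≈ 162.82*I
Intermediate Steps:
D = 182248
sqrt(D + (-209193 + J(414, 50))) = sqrt(182248 + (-209193 + 434)) = sqrt(182248 - 208759) = sqrt(-26511) = I*sqrt(26511)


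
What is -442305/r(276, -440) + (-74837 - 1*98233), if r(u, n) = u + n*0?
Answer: -16069875/92 ≈ -1.7467e+5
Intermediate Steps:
r(u, n) = u (r(u, n) = u + 0 = u)
-442305/r(276, -440) + (-74837 - 1*98233) = -442305/276 + (-74837 - 1*98233) = -442305*1/276 + (-74837 - 98233) = -147435/92 - 173070 = -16069875/92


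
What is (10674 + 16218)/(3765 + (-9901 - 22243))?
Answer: -26892/28379 ≈ -0.94760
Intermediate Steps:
(10674 + 16218)/(3765 + (-9901 - 22243)) = 26892/(3765 - 32144) = 26892/(-28379) = 26892*(-1/28379) = -26892/28379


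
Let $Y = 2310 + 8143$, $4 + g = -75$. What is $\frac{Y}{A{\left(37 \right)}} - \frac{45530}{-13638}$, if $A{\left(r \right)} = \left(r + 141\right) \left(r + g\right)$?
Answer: $\frac{10990237}{5664316} \approx 1.9403$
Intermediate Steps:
$g = -79$ ($g = -4 - 75 = -79$)
$A{\left(r \right)} = \left(-79 + r\right) \left(141 + r\right)$ ($A{\left(r \right)} = \left(r + 141\right) \left(r - 79\right) = \left(141 + r\right) \left(-79 + r\right) = \left(-79 + r\right) \left(141 + r\right)$)
$Y = 10453$
$\frac{Y}{A{\left(37 \right)}} - \frac{45530}{-13638} = \frac{10453}{-11139 + 37^{2} + 62 \cdot 37} - \frac{45530}{-13638} = \frac{10453}{-11139 + 1369 + 2294} - - \frac{22765}{6819} = \frac{10453}{-7476} + \frac{22765}{6819} = 10453 \left(- \frac{1}{7476}\right) + \frac{22765}{6819} = - \frac{10453}{7476} + \frac{22765}{6819} = \frac{10990237}{5664316}$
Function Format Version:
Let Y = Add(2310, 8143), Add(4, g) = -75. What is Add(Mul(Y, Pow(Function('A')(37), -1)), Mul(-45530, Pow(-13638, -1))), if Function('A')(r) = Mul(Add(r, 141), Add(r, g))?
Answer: Rational(10990237, 5664316) ≈ 1.9403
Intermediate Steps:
g = -79 (g = Add(-4, -75) = -79)
Function('A')(r) = Mul(Add(-79, r), Add(141, r)) (Function('A')(r) = Mul(Add(r, 141), Add(r, -79)) = Mul(Add(141, r), Add(-79, r)) = Mul(Add(-79, r), Add(141, r)))
Y = 10453
Add(Mul(Y, Pow(Function('A')(37), -1)), Mul(-45530, Pow(-13638, -1))) = Add(Mul(10453, Pow(Add(-11139, Pow(37, 2), Mul(62, 37)), -1)), Mul(-45530, Pow(-13638, -1))) = Add(Mul(10453, Pow(Add(-11139, 1369, 2294), -1)), Mul(-45530, Rational(-1, 13638))) = Add(Mul(10453, Pow(-7476, -1)), Rational(22765, 6819)) = Add(Mul(10453, Rational(-1, 7476)), Rational(22765, 6819)) = Add(Rational(-10453, 7476), Rational(22765, 6819)) = Rational(10990237, 5664316)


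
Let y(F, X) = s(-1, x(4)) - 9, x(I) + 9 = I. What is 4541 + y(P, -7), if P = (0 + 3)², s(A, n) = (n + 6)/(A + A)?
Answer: 9063/2 ≈ 4531.5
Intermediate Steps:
x(I) = -9 + I
s(A, n) = (6 + n)/(2*A) (s(A, n) = (6 + n)/((2*A)) = (6 + n)*(1/(2*A)) = (6 + n)/(2*A))
P = 9 (P = 3² = 9)
y(F, X) = -19/2 (y(F, X) = (½)*(6 + (-9 + 4))/(-1) - 9 = (½)*(-1)*(6 - 5) - 9 = (½)*(-1)*1 - 9 = -½ - 9 = -19/2)
4541 + y(P, -7) = 4541 - 19/2 = 9063/2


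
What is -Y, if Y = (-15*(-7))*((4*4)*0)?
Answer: 0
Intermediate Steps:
Y = 0 (Y = 105*(16*0) = 105*0 = 0)
-Y = -1*0 = 0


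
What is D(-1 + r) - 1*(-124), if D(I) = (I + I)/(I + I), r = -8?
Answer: 125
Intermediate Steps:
D(I) = 1 (D(I) = (2*I)/((2*I)) = (2*I)*(1/(2*I)) = 1)
D(-1 + r) - 1*(-124) = 1 - 1*(-124) = 1 + 124 = 125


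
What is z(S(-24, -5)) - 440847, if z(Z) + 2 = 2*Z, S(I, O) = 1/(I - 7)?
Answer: -13666321/31 ≈ -4.4085e+5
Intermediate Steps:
S(I, O) = 1/(-7 + I)
z(Z) = -2 + 2*Z
z(S(-24, -5)) - 440847 = (-2 + 2/(-7 - 24)) - 440847 = (-2 + 2/(-31)) - 440847 = (-2 + 2*(-1/31)) - 440847 = (-2 - 2/31) - 440847 = -64/31 - 440847 = -13666321/31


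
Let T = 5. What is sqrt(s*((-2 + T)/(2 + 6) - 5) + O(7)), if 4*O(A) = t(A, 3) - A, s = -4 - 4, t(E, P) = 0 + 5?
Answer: sqrt(146)/2 ≈ 6.0415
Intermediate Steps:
t(E, P) = 5
s = -8
O(A) = 5/4 - A/4 (O(A) = (5 - A)/4 = 5/4 - A/4)
sqrt(s*((-2 + T)/(2 + 6) - 5) + O(7)) = sqrt(-8*((-2 + 5)/(2 + 6) - 5) + (5/4 - 1/4*7)) = sqrt(-8*(3/8 - 5) + (5/4 - 7/4)) = sqrt(-8*(3*(1/8) - 5) - 1/2) = sqrt(-8*(3/8 - 5) - 1/2) = sqrt(-8*(-37/8) - 1/2) = sqrt(37 - 1/2) = sqrt(73/2) = sqrt(146)/2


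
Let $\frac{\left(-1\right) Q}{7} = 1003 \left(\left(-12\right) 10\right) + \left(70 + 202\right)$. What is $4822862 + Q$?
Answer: $5663478$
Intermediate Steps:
$Q = 840616$ ($Q = - 7 \left(1003 \left(\left(-12\right) 10\right) + \left(70 + 202\right)\right) = - 7 \left(1003 \left(-120\right) + 272\right) = - 7 \left(-120360 + 272\right) = \left(-7\right) \left(-120088\right) = 840616$)
$4822862 + Q = 4822862 + 840616 = 5663478$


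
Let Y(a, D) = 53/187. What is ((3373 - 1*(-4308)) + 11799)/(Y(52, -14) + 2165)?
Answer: 910690/101227 ≈ 8.9965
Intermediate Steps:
Y(a, D) = 53/187 (Y(a, D) = 53*(1/187) = 53/187)
((3373 - 1*(-4308)) + 11799)/(Y(52, -14) + 2165) = ((3373 - 1*(-4308)) + 11799)/(53/187 + 2165) = ((3373 + 4308) + 11799)/(404908/187) = (7681 + 11799)*(187/404908) = 19480*(187/404908) = 910690/101227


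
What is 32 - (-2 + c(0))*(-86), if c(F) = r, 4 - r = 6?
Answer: -312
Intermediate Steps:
r = -2 (r = 4 - 1*6 = 4 - 6 = -2)
c(F) = -2
32 - (-2 + c(0))*(-86) = 32 - (-2 - 2)*(-86) = 32 - 1*(-4)*(-86) = 32 + 4*(-86) = 32 - 344 = -312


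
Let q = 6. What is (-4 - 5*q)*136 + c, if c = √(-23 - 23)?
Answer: -4624 + I*√46 ≈ -4624.0 + 6.7823*I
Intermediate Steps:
c = I*√46 (c = √(-46) = I*√46 ≈ 6.7823*I)
(-4 - 5*q)*136 + c = (-4 - 5*6)*136 + I*√46 = (-4 - 30)*136 + I*√46 = -34*136 + I*√46 = -4624 + I*√46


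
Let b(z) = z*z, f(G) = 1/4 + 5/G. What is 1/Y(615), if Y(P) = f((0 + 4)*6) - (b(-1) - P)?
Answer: 24/14747 ≈ 0.0016274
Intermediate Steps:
f(G) = ¼ + 5/G (f(G) = 1*(¼) + 5/G = ¼ + 5/G)
b(z) = z²
Y(P) = -13/24 + P (Y(P) = (20 + (0 + 4)*6)/(4*(((0 + 4)*6))) - ((-1)² - P) = (20 + 4*6)/(4*((4*6))) - (1 - P) = (¼)*(20 + 24)/24 + (-1 + P) = (¼)*(1/24)*44 + (-1 + P) = 11/24 + (-1 + P) = -13/24 + P)
1/Y(615) = 1/(-13/24 + 615) = 1/(14747/24) = 24/14747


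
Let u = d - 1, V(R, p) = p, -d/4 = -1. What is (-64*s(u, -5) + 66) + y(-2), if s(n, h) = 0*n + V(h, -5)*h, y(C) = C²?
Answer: -1530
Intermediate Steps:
d = 4 (d = -4*(-1) = 4)
u = 3 (u = 4 - 1 = 3)
s(n, h) = -5*h (s(n, h) = 0*n - 5*h = 0 - 5*h = -5*h)
(-64*s(u, -5) + 66) + y(-2) = (-(-320)*(-5) + 66) + (-2)² = (-64*25 + 66) + 4 = (-1600 + 66) + 4 = -1534 + 4 = -1530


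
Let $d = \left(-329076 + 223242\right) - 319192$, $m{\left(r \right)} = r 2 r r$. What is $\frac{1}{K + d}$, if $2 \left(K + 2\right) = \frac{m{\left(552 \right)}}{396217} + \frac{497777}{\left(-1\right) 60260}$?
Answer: $- \frac{47752072840}{20275894187552969} \approx -2.3551 \cdot 10^{-6}$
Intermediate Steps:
$m{\left(r \right)} = 2 r^{3}$ ($m{\left(r \right)} = r 2 r^{2} = 2 r^{3}$)
$K = \frac{19978323340871}{47752072840}$ ($K = -2 + \frac{\frac{2 \cdot 552^{3}}{396217} + \frac{497777}{\left(-1\right) 60260}}{2} = -2 + \frac{2 \cdot 168196608 \cdot \frac{1}{396217} + \frac{497777}{-60260}}{2} = -2 + \frac{336393216 \cdot \frac{1}{396217} + 497777 \left(- \frac{1}{60260}\right)}{2} = -2 + \frac{\frac{336393216}{396217} - \frac{497777}{60260}}{2} = -2 + \frac{1}{2} \cdot \frac{20073827486551}{23876036420} = -2 + \frac{20073827486551}{47752072840} = \frac{19978323340871}{47752072840} \approx 418.38$)
$d = -425026$ ($d = -105834 - 319192 = -425026$)
$\frac{1}{K + d} = \frac{1}{\frac{19978323340871}{47752072840} - 425026} = \frac{1}{- \frac{20275894187552969}{47752072840}} = - \frac{47752072840}{20275894187552969}$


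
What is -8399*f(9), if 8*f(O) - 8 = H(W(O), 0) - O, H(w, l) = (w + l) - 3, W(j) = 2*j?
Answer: -58793/4 ≈ -14698.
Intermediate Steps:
H(w, l) = -3 + l + w (H(w, l) = (l + w) - 3 = -3 + l + w)
f(O) = 5/8 + O/8 (f(O) = 1 + ((-3 + 0 + 2*O) - O)/8 = 1 + ((-3 + 2*O) - O)/8 = 1 + (-3 + O)/8 = 1 + (-3/8 + O/8) = 5/8 + O/8)
-8399*f(9) = -8399*(5/8 + (⅛)*9) = -8399*(5/8 + 9/8) = -8399*7/4 = -58793/4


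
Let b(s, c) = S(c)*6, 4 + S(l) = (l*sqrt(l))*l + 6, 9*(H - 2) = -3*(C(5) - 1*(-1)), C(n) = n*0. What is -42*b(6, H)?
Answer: -504 - 700*sqrt(15)/3 ≈ -1407.7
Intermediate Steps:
C(n) = 0
H = 5/3 (H = 2 + (-3*(0 - 1*(-1)))/9 = 2 + (-3*(0 + 1))/9 = 2 + (-3*1)/9 = 2 + (1/9)*(-3) = 2 - 1/3 = 5/3 ≈ 1.6667)
S(l) = 2 + l**(5/2) (S(l) = -4 + ((l*sqrt(l))*l + 6) = -4 + (l**(3/2)*l + 6) = -4 + (l**(5/2) + 6) = -4 + (6 + l**(5/2)) = 2 + l**(5/2))
b(s, c) = 12 + 6*c**(5/2) (b(s, c) = (2 + c**(5/2))*6 = 12 + 6*c**(5/2))
-42*b(6, H) = -42*(12 + 6*(5/3)**(5/2)) = -42*(12 + 6*(25*sqrt(15)/27)) = -42*(12 + 50*sqrt(15)/9) = -504 - 700*sqrt(15)/3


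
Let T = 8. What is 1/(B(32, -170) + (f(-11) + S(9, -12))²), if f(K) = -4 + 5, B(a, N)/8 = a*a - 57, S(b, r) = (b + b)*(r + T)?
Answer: 1/12777 ≈ 7.8266e-5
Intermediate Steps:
S(b, r) = 2*b*(8 + r) (S(b, r) = (b + b)*(r + 8) = (2*b)*(8 + r) = 2*b*(8 + r))
B(a, N) = -456 + 8*a² (B(a, N) = 8*(a*a - 57) = 8*(a² - 57) = 8*(-57 + a²) = -456 + 8*a²)
f(K) = 1
1/(B(32, -170) + (f(-11) + S(9, -12))²) = 1/((-456 + 8*32²) + (1 + 2*9*(8 - 12))²) = 1/((-456 + 8*1024) + (1 + 2*9*(-4))²) = 1/((-456 + 8192) + (1 - 72)²) = 1/(7736 + (-71)²) = 1/(7736 + 5041) = 1/12777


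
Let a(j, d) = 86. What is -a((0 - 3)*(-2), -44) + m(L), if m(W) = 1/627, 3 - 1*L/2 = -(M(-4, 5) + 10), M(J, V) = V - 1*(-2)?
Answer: -53921/627 ≈ -85.998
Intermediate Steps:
M(J, V) = 2 + V (M(J, V) = V + 2 = 2 + V)
L = 40 (L = 6 - (-2)*((2 + 5) + 10) = 6 - (-2)*(7 + 10) = 6 - (-2)*17 = 6 - 2*(-17) = 6 + 34 = 40)
m(W) = 1/627
-a((0 - 3)*(-2), -44) + m(L) = -1*86 + 1/627 = -86 + 1/627 = -53921/627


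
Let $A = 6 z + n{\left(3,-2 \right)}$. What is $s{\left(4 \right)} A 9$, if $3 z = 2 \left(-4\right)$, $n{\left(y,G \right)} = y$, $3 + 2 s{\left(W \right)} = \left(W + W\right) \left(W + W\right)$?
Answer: $- \frac{7137}{2} \approx -3568.5$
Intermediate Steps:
$s{\left(W \right)} = - \frac{3}{2} + 2 W^{2}$ ($s{\left(W \right)} = - \frac{3}{2} + \frac{\left(W + W\right) \left(W + W\right)}{2} = - \frac{3}{2} + \frac{2 W 2 W}{2} = - \frac{3}{2} + \frac{4 W^{2}}{2} = - \frac{3}{2} + 2 W^{2}$)
$z = - \frac{8}{3}$ ($z = \frac{2 \left(-4\right)}{3} = \frac{1}{3} \left(-8\right) = - \frac{8}{3} \approx -2.6667$)
$A = -13$ ($A = 6 \left(- \frac{8}{3}\right) + 3 = -16 + 3 = -13$)
$s{\left(4 \right)} A 9 = \left(- \frac{3}{2} + 2 \cdot 4^{2}\right) \left(-13\right) 9 = \left(- \frac{3}{2} + 2 \cdot 16\right) \left(-13\right) 9 = \left(- \frac{3}{2} + 32\right) \left(-13\right) 9 = \frac{61}{2} \left(-13\right) 9 = \left(- \frac{793}{2}\right) 9 = - \frac{7137}{2}$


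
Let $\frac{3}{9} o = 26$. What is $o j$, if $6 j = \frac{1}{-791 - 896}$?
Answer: $- \frac{13}{1687} \approx -0.007706$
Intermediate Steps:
$j = - \frac{1}{10122}$ ($j = \frac{1}{6 \left(-791 - 896\right)} = \frac{1}{6 \left(-1687\right)} = \frac{1}{6} \left(- \frac{1}{1687}\right) = - \frac{1}{10122} \approx -9.8795 \cdot 10^{-5}$)
$o = 78$ ($o = 3 \cdot 26 = 78$)
$o j = 78 \left(- \frac{1}{10122}\right) = - \frac{13}{1687}$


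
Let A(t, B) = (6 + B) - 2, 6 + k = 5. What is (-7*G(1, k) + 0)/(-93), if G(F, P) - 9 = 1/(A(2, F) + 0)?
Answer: 322/465 ≈ 0.69247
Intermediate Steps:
k = -1 (k = -6 + 5 = -1)
A(t, B) = 4 + B
G(F, P) = 9 + 1/(4 + F) (G(F, P) = 9 + 1/((4 + F) + 0) = 9 + 1/(4 + F))
(-7*G(1, k) + 0)/(-93) = (-7*(37 + 9*1)/(4 + 1) + 0)/(-93) = (-7*(37 + 9)/5 + 0)*(-1/93) = (-7*46/5 + 0)*(-1/93) = (-322/5 + 0)*(-1/93) = -322/5*(-1/93) = 322/465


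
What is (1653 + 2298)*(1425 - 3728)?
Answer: -9099153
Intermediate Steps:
(1653 + 2298)*(1425 - 3728) = 3951*(-2303) = -9099153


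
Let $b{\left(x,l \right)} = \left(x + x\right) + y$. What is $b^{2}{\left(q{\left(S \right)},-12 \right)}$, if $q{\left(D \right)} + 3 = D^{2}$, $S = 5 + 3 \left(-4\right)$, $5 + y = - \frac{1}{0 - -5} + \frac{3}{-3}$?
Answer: $\frac{184041}{25} \approx 7361.6$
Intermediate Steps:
$y = - \frac{31}{5}$ ($y = -5 - \left(1 + \frac{1}{0 - -5}\right) = -5 - \left(1 + \frac{1}{0 + 5}\right) = -5 - \frac{6}{5} = - \frac{31}{5} \approx -6.2$)
$S = -7$ ($S = 5 - 12 = -7$)
$q{\left(D \right)} = -3 + D^{2}$
$b{\left(x,l \right)} = - \frac{31}{5} + 2 x$ ($b{\left(x,l \right)} = \left(x + x\right) - \frac{31}{5} = 2 x - \frac{31}{5} = - \frac{31}{5} + 2 x$)
$b^{2}{\left(q{\left(S \right)},-12 \right)} = \left(- \frac{31}{5} + 2 \left(-3 + \left(-7\right)^{2}\right)\right)^{2} = \left(- \frac{31}{5} + 2 \left(-3 + 49\right)\right)^{2} = \left(- \frac{31}{5} + 2 \cdot 46\right)^{2} = \left(- \frac{31}{5} + 92\right)^{2} = \left(\frac{429}{5}\right)^{2} = \frac{184041}{25}$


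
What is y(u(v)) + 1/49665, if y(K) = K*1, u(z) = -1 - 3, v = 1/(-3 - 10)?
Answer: -198659/49665 ≈ -4.0000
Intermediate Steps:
v = -1/13 (v = 1/(-13) = -1/13 ≈ -0.076923)
u(z) = -4
y(K) = K
y(u(v)) + 1/49665 = -4 + 1/49665 = -198659/49665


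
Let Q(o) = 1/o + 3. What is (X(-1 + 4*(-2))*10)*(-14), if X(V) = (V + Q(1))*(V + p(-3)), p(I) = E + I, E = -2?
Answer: -9800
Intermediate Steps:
Q(o) = 3 + 1/o
p(I) = -2 + I
X(V) = (-5 + V)*(4 + V) (X(V) = (V + (3 + 1/1))*(V + (-2 - 3)) = (V + (3 + 1))*(V - 5) = (V + 4)*(-5 + V) = (4 + V)*(-5 + V) = (-5 + V)*(4 + V))
(X(-1 + 4*(-2))*10)*(-14) = ((-20 + (-1 + 4*(-2))² - (-1 + 4*(-2)))*10)*(-14) = ((-20 + (-1 - 8)² - (-1 - 8))*10)*(-14) = ((-20 + (-9)² - 1*(-9))*10)*(-14) = ((-20 + 81 + 9)*10)*(-14) = (70*10)*(-14) = 700*(-14) = -9800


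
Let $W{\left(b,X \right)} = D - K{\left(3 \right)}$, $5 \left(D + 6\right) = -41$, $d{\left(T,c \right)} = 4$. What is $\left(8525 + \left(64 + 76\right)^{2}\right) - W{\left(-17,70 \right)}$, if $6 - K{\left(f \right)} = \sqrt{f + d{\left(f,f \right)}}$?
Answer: $\frac{140726}{5} - \sqrt{7} \approx 28143.0$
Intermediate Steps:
$D = - \frac{71}{5}$ ($D = -6 + \frac{1}{5} \left(-41\right) = -6 - \frac{41}{5} = - \frac{71}{5} \approx -14.2$)
$K{\left(f \right)} = 6 - \sqrt{4 + f}$ ($K{\left(f \right)} = 6 - \sqrt{f + 4} = 6 - \sqrt{4 + f}$)
$W{\left(b,X \right)} = - \frac{101}{5} + \sqrt{7}$ ($W{\left(b,X \right)} = - \frac{71}{5} - \left(6 - \sqrt{4 + 3}\right) = - \frac{71}{5} - \left(6 - \sqrt{7}\right) = - \frac{101}{5} + \sqrt{7}$)
$\left(8525 + \left(64 + 76\right)^{2}\right) - W{\left(-17,70 \right)} = \left(8525 + \left(64 + 76\right)^{2}\right) - \left(- \frac{101}{5} + \sqrt{7}\right) = \left(8525 + 140^{2}\right) + \left(\frac{101}{5} - \sqrt{7}\right) = \left(8525 + 19600\right) + \left(\frac{101}{5} - \sqrt{7}\right) = 28125 + \left(\frac{101}{5} - \sqrt{7}\right) = \frac{140726}{5} - \sqrt{7}$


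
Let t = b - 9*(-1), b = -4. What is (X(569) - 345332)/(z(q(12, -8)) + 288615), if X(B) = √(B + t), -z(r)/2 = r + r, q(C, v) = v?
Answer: -345332/288647 + √574/288647 ≈ -1.1963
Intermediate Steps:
z(r) = -4*r (z(r) = -2*(r + r) = -4*r)
t = 5 (t = -4 - 9*(-1) = -4 + 9 = 5)
X(B) = √(5 + B) (X(B) = √(B + 5) = √(5 + B))
(X(569) - 345332)/(z(q(12, -8)) + 288615) = (√(5 + 569) - 345332)/(-4*(-8) + 288615) = (√574 - 345332)/(32 + 288615) = (-345332 + √574)/288647 = (-345332 + √574)*(1/288647) = -345332/288647 + √574/288647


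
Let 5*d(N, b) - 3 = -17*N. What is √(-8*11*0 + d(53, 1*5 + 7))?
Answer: I*√4490/5 ≈ 13.401*I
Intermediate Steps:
d(N, b) = ⅗ - 17*N/5 (d(N, b) = ⅗ + (-17*N)/5 = ⅗ - 17*N/5)
√(-8*11*0 + d(53, 1*5 + 7)) = √(-8*11*0 + (⅗ - 17/5*53)) = √(-88*0 + (⅗ - 901/5)) = √(0 - 898/5) = √(-898/5) = I*√4490/5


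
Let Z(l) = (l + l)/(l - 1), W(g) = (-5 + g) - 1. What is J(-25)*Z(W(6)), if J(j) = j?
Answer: 0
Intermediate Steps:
W(g) = -6 + g
Z(l) = 2*l/(-1 + l) (Z(l) = (2*l)/(-1 + l) = 2*l/(-1 + l))
J(-25)*Z(W(6)) = -50*(-6 + 6)/(-1 + (-6 + 6)) = -50*0/(-1 + 0) = -50*0/(-1) = -50*0*(-1) = -25*0 = 0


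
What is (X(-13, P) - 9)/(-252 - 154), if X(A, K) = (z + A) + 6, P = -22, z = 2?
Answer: 1/29 ≈ 0.034483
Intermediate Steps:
X(A, K) = 8 + A (X(A, K) = (2 + A) + 6 = 8 + A)
(X(-13, P) - 9)/(-252 - 154) = ((8 - 13) - 9)/(-252 - 154) = (-5 - 9)/(-406) = -14*(-1/406) = 1/29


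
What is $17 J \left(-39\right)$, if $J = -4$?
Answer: $2652$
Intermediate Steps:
$17 J \left(-39\right) = 17 \left(-4\right) \left(-39\right) = \left(-68\right) \left(-39\right) = 2652$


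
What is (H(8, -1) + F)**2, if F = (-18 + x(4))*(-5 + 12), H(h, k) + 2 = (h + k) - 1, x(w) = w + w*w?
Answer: 324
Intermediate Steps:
x(w) = w + w**2
H(h, k) = -3 + h + k (H(h, k) = -2 + ((h + k) - 1) = -2 + (-1 + h + k) = -3 + h + k)
F = 14 (F = (-18 + 4*(1 + 4))*(-5 + 12) = (-18 + 4*5)*7 = (-18 + 20)*7 = 2*7 = 14)
(H(8, -1) + F)**2 = ((-3 + 8 - 1) + 14)**2 = (4 + 14)**2 = 18**2 = 324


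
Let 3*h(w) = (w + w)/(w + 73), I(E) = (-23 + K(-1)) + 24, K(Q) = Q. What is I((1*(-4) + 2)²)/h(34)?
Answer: 0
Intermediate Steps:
I(E) = 0 (I(E) = (-23 - 1) + 24 = -24 + 24 = 0)
h(w) = 2*w/(3*(73 + w)) (h(w) = ((w + w)/(w + 73))/3 = ((2*w)/(73 + w))/3 = (2*w/(73 + w))/3 = 2*w/(3*(73 + w)))
I((1*(-4) + 2)²)/h(34) = 0/(((⅔)*34/(73 + 34))) = 0/(((⅔)*34/107)) = 0/(((⅔)*34*(1/107))) = 0/(68/321) = 0*(321/68) = 0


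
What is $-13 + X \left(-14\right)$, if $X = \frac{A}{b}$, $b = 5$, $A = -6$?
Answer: $\frac{19}{5} \approx 3.8$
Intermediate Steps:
$X = - \frac{6}{5} \approx -1.2$
$-13 + X \left(-14\right) = -13 - - \frac{84}{5} = -13 + \frac{84}{5} = \frac{19}{5}$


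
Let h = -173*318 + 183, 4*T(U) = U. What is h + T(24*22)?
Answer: -54699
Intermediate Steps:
T(U) = U/4
h = -54831 (h = -55014 + 183 = -54831)
h + T(24*22) = -54831 + (24*22)/4 = -54831 + (1/4)*528 = -54831 + 132 = -54699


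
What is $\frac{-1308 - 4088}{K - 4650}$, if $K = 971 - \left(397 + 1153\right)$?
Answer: $\frac{5396}{5229} \approx 1.0319$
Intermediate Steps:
$K = -579$ ($K = 971 - 1550 = -579$)
$\frac{-1308 - 4088}{K - 4650} = \frac{-1308 - 4088}{-579 - 4650} = - \frac{5396}{-5229} = \left(-5396\right) \left(- \frac{1}{5229}\right) = \frac{5396}{5229}$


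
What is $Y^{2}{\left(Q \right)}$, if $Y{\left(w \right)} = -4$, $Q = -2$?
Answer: $16$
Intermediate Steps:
$Y^{2}{\left(Q \right)} = \left(-4\right)^{2} = 16$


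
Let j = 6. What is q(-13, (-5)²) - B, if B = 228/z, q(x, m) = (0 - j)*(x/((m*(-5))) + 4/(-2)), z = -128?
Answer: 52629/4000 ≈ 13.157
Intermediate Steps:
q(x, m) = 12 + 6*x/(5*m) (q(x, m) = (0 - 1*6)*(x/((m*(-5))) + 4/(-2)) = (0 - 6)*(x/((-5*m)) + 4*(-½)) = -6*(x*(-1/(5*m)) - 2) = -6*(-x/(5*m) - 2) = -6*(-2 - x/(5*m)) = 12 + 6*x/(5*m))
B = -57/32 (B = 228/(-128) = 228*(-1/128) = -57/32 ≈ -1.7813)
q(-13, (-5)²) - B = (12 + (6/5)*(-13)/(-5)²) - 1*(-57/32) = (12 + (6/5)*(-13)/25) + 57/32 = (12 + (6/5)*(-13)*(1/25)) + 57/32 = (12 - 78/125) + 57/32 = 1422/125 + 57/32 = 52629/4000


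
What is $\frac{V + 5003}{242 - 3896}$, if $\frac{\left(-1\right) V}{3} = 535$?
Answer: $- \frac{1699}{1827} \approx -0.92994$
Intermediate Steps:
$V = -1605$ ($V = \left(-3\right) 535 = -1605$)
$\frac{V + 5003}{242 - 3896} = \frac{-1605 + 5003}{242 - 3896} = \frac{3398}{-3654} = 3398 \left(- \frac{1}{3654}\right) = - \frac{1699}{1827}$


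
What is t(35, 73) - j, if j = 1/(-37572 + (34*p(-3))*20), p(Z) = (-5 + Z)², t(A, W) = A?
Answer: 208179/5948 ≈ 35.000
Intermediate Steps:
j = 1/5948 (j = 1/(-37572 + (34*(-5 - 3)²)*20) = 1/(-37572 + (34*(-8)²)*20) = 1/(-37572 + (34*64)*20) = 1/(-37572 + 2176*20) = 1/(-37572 + 43520) = 1/5948 ≈ 0.00016812)
t(35, 73) - j = 35 - 1*1/5948 = 35 - 1/5948 = 208179/5948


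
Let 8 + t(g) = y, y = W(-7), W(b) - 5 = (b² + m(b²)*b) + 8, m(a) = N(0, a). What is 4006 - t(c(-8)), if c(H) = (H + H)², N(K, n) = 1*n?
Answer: 4295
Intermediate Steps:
N(K, n) = n
m(a) = a
W(b) = 13 + b² + b³ (W(b) = 5 + ((b² + b²*b) + 8) = 5 + ((b² + b³) + 8) = 5 + (8 + b² + b³) = 13 + b² + b³)
c(H) = 4*H² (c(H) = (2*H)² = 4*H²)
y = -281 (y = 13 + (-7)² + (-7)³ = 13 + 49 - 343 = -281)
t(g) = -289 (t(g) = -8 - 281 = -289)
4006 - t(c(-8)) = 4006 - 1*(-289) = 4006 + 289 = 4295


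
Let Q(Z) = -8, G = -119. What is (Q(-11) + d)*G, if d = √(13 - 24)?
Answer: 952 - 119*I*√11 ≈ 952.0 - 394.68*I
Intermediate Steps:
d = I*√11 (d = √(-11) = I*√11 ≈ 3.3166*I)
(Q(-11) + d)*G = (-8 + I*√11)*(-119) = 952 - 119*I*√11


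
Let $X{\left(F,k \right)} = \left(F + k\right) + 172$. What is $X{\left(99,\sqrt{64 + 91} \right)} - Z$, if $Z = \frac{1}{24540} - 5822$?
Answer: $\frac{149522219}{24540} + \sqrt{155} \approx 6105.5$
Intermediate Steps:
$X{\left(F,k \right)} = 172 + F + k$
$Z = - \frac{142871879}{24540}$ ($Z = \frac{1}{24540} - 5822 = - \frac{142871879}{24540} \approx -5822.0$)
$X{\left(99,\sqrt{64 + 91} \right)} - Z = \left(172 + 99 + \sqrt{64 + 91}\right) - - \frac{142871879}{24540} = \left(172 + 99 + \sqrt{155}\right) + \frac{142871879}{24540} = \left(271 + \sqrt{155}\right) + \frac{142871879}{24540} = \frac{149522219}{24540} + \sqrt{155}$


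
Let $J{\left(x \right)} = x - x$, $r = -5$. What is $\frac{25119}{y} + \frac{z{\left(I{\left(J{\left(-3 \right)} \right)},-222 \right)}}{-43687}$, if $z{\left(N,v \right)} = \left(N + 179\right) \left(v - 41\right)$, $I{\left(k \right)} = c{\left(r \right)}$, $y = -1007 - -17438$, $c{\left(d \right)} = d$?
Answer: $\frac{616429725}{239273699} \approx 2.5763$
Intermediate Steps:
$J{\left(x \right)} = 0$
$y = 16431$ ($y = -1007 + 17438 = 16431$)
$I{\left(k \right)} = -5$
$z{\left(N,v \right)} = \left(-41 + v\right) \left(179 + N\right)$ ($z{\left(N,v \right)} = \left(179 + N\right) \left(-41 + v\right) = \left(-41 + v\right) \left(179 + N\right)$)
$\frac{25119}{y} + \frac{z{\left(I{\left(J{\left(-3 \right)} \right)},-222 \right)}}{-43687} = \frac{25119}{16431} + \frac{-7339 - -205 + 179 \left(-222\right) - -1110}{-43687} = 25119 \cdot \frac{1}{16431} + \left(-7339 + 205 - 39738 + 1110\right) \left(- \frac{1}{43687}\right) = \frac{8373}{5477} - - \frac{45762}{43687} = \frac{8373}{5477} + \frac{45762}{43687} = \frac{616429725}{239273699}$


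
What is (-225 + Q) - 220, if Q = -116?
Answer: -561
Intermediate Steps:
(-225 + Q) - 220 = (-225 - 116) - 220 = -341 - 220 = -561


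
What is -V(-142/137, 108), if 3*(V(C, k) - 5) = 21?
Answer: -12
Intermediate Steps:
V(C, k) = 12 (V(C, k) = 5 + (⅓)*21 = 5 + 7 = 12)
-V(-142/137, 108) = -1*12 = -12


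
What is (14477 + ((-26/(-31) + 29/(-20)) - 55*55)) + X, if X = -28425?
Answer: -10523639/620 ≈ -16974.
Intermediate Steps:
(14477 + ((-26/(-31) + 29/(-20)) - 55*55)) + X = (14477 + ((-26/(-31) + 29/(-20)) - 55*55)) - 28425 = (14477 + ((-26*(-1/31) + 29*(-1/20)) - 3025)) - 28425 = (14477 + ((26/31 - 29/20) - 3025)) - 28425 = (14477 + (-379/620 - 3025)) - 28425 = (14477 - 1875879/620) - 28425 = 7099861/620 - 28425 = -10523639/620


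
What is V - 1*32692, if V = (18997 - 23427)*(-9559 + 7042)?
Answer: 11117618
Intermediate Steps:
V = 11150310 (V = -4430*(-2517) = 11150310)
V - 1*32692 = 11150310 - 1*32692 = 11150310 - 32692 = 11117618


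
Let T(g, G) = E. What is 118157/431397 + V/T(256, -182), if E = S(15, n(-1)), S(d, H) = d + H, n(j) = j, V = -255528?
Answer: -7873739887/431397 ≈ -18252.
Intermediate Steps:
S(d, H) = H + d
E = 14 (E = -1 + 15 = 14)
T(g, G) = 14
118157/431397 + V/T(256, -182) = 118157/431397 - 255528/14 = 118157*(1/431397) - 255528*1/14 = 118157/431397 - 18252 = -7873739887/431397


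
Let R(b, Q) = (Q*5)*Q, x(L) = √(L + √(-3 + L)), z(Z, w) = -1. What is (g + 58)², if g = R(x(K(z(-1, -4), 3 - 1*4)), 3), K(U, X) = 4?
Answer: 10609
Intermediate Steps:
R(b, Q) = 5*Q² (R(b, Q) = (5*Q)*Q = 5*Q²)
g = 45 (g = 5*3² = 5*9 = 45)
(g + 58)² = (45 + 58)² = 103² = 10609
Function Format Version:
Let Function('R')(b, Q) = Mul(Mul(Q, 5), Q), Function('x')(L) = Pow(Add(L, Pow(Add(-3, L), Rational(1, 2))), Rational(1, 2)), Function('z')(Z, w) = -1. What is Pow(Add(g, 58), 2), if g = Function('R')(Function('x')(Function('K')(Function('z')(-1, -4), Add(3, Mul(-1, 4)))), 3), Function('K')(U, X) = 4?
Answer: 10609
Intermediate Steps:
Function('R')(b, Q) = Mul(5, Pow(Q, 2)) (Function('R')(b, Q) = Mul(Mul(5, Q), Q) = Mul(5, Pow(Q, 2)))
g = 45 (g = Mul(5, Pow(3, 2)) = Mul(5, 9) = 45)
Pow(Add(g, 58), 2) = Pow(Add(45, 58), 2) = Pow(103, 2) = 10609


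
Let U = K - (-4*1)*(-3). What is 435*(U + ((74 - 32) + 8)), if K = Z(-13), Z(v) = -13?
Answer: 10875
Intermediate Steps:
K = -13
U = -25 (U = -13 - (-4*1)*(-3) = -13 - (-4)*(-3) = -13 - 1*12 = -13 - 12 = -25)
435*(U + ((74 - 32) + 8)) = 435*(-25 + ((74 - 32) + 8)) = 435*(-25 + (42 + 8)) = 435*(-25 + 50) = 435*25 = 10875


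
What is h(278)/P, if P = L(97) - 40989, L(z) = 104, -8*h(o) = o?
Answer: 139/163540 ≈ 0.00084994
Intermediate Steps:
h(o) = -o/8
P = -40885 (P = 104 - 40989 = -40885)
h(278)/P = -1/8*278/(-40885) = -139/4*(-1/40885) = 139/163540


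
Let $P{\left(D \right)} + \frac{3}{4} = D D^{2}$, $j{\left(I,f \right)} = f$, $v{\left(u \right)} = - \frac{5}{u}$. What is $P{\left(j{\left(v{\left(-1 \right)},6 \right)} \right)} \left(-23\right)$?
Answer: $- \frac{19803}{4} \approx -4950.8$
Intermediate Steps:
$P{\left(D \right)} = - \frac{3}{4} + D^{3}$ ($P{\left(D \right)} = - \frac{3}{4} + D D^{2} = - \frac{3}{4} + D^{3}$)
$P{\left(j{\left(v{\left(-1 \right)},6 \right)} \right)} \left(-23\right) = \left(- \frac{3}{4} + 6^{3}\right) \left(-23\right) = \left(- \frac{3}{4} + 216\right) \left(-23\right) = \frac{861}{4} \left(-23\right) = - \frac{19803}{4}$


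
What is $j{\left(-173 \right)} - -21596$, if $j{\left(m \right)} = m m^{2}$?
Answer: $-5156121$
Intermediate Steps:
$j{\left(m \right)} = m^{3}$
$j{\left(-173 \right)} - -21596 = \left(-173\right)^{3} - -21596 = -5177717 + 21596 = -5156121$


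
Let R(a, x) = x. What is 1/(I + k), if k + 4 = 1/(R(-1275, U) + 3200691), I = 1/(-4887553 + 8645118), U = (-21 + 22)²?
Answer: -12026808234980/48107225981663 ≈ -0.25000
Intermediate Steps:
U = 1 (U = 1² = 1)
I = 1/3757565 ≈ 2.6613e-7
k = -12802767/3200692 (k = -4 + 1/(1 + 3200691) = -4 + 1/3200692 = -12802767/3200692 ≈ -4.0000)
1/(I + k) = 1/(1/3757565 - 12802767/3200692) = 1/(-48107225981663/12026808234980) = -12026808234980/48107225981663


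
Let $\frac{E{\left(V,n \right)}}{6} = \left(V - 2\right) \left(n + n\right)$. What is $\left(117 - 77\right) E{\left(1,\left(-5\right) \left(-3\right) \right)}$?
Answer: $-7200$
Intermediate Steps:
$E{\left(V,n \right)} = 12 n \left(-2 + V\right)$ ($E{\left(V,n \right)} = 6 \left(V - 2\right) \left(n + n\right) = 6 \left(-2 + V\right) 2 n = 6 \cdot 2 n \left(-2 + V\right) = 12 n \left(-2 + V\right)$)
$\left(117 - 77\right) E{\left(1,\left(-5\right) \left(-3\right) \right)} = \left(117 - 77\right) 12 \left(\left(-5\right) \left(-3\right)\right) \left(-2 + 1\right) = 40 \cdot 12 \cdot 15 \left(-1\right) = 40 \left(-180\right) = -7200$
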